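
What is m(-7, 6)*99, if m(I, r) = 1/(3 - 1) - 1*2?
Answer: -297/2 ≈ -148.50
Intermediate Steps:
m(I, r) = -3/2 (m(I, r) = 1/2 - 2 = ½ - 2 = -3/2)
m(-7, 6)*99 = -3/2*99 = -297/2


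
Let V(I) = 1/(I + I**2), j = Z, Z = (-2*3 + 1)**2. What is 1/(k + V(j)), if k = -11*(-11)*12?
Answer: 650/943801 ≈ 0.00068870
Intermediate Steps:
Z = 25 (Z = (-6 + 1)**2 = (-5)**2 = 25)
j = 25
k = 1452 (k = 121*12 = 1452)
1/(k + V(j)) = 1/(1452 + 1/(25*(1 + 25))) = 1/(1452 + (1/25)/26) = 1/(1452 + (1/25)*(1/26)) = 1/(1452 + 1/650) = 1/(943801/650) = 650/943801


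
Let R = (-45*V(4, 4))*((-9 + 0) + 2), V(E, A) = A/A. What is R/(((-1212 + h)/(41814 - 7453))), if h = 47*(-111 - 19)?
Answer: -1546245/1046 ≈ -1478.2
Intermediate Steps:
V(E, A) = 1
h = -6110 (h = 47*(-130) = -6110)
R = 315 (R = (-45*1)*((-9 + 0) + 2) = -45*(-9 + 2) = -45*(-7) = 315)
R/(((-1212 + h)/(41814 - 7453))) = 315/(((-1212 - 6110)/(41814 - 7453))) = 315/((-7322/34361)) = 315/((-7322*1/34361)) = 315/(-7322/34361) = 315*(-34361/7322) = -1546245/1046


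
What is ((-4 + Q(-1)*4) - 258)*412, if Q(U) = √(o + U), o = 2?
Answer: -106296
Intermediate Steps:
Q(U) = √(2 + U)
((-4 + Q(-1)*4) - 258)*412 = ((-4 + √(2 - 1)*4) - 258)*412 = ((-4 + √1*4) - 258)*412 = ((-4 + 1*4) - 258)*412 = ((-4 + 4) - 258)*412 = (0 - 258)*412 = -258*412 = -106296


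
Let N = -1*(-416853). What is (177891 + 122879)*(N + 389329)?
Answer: 242475360140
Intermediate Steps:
N = 416853
(177891 + 122879)*(N + 389329) = (177891 + 122879)*(416853 + 389329) = 300770*806182 = 242475360140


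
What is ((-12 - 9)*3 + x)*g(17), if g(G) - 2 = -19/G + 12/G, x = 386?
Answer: 513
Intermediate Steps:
g(G) = 2 - 7/G (g(G) = 2 + (-19/G + 12/G) = 2 - 7/G)
((-12 - 9)*3 + x)*g(17) = ((-12 - 9)*3 + 386)*(2 - 7/17) = (-21*3 + 386)*(2 - 7*1/17) = (-63 + 386)*(2 - 7/17) = 323*(27/17) = 513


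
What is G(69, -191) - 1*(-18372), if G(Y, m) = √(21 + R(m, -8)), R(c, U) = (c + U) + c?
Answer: 18372 + 3*I*√41 ≈ 18372.0 + 19.209*I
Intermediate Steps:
R(c, U) = U + 2*c (R(c, U) = (U + c) + c = U + 2*c)
G(Y, m) = √(13 + 2*m) (G(Y, m) = √(21 + (-8 + 2*m)) = √(13 + 2*m))
G(69, -191) - 1*(-18372) = √(13 + 2*(-191)) - 1*(-18372) = √(13 - 382) + 18372 = √(-369) + 18372 = 3*I*√41 + 18372 = 18372 + 3*I*√41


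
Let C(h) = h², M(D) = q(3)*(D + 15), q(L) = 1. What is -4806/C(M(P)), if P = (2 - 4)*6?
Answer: -534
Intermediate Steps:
P = -12 (P = -2*6 = -12)
M(D) = 15 + D (M(D) = 1*(D + 15) = 1*(15 + D) = 15 + D)
-4806/C(M(P)) = -4806/(15 - 12)² = -4806/(3²) = -4806/9 = -4806*⅑ = -534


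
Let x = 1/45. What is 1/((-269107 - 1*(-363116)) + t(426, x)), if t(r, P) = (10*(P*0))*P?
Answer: 1/94009 ≈ 1.0637e-5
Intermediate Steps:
x = 1/45 ≈ 0.022222
t(r, P) = 0 (t(r, P) = (10*0)*P = 0*P = 0)
1/((-269107 - 1*(-363116)) + t(426, x)) = 1/((-269107 - 1*(-363116)) + 0) = 1/((-269107 + 363116) + 0) = 1/(94009 + 0) = 1/94009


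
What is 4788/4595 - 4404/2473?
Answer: -8395656/11363435 ≈ -0.73883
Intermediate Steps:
4788/4595 - 4404/2473 = -8395656/11363435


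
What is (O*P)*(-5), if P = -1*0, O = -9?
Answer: 0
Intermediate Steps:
P = 0
(O*P)*(-5) = -9*0*(-5) = 0*(-5) = 0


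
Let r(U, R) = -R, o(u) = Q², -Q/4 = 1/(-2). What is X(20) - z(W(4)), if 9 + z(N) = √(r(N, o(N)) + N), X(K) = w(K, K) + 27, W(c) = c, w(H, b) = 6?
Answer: 42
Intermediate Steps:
Q = 2 (Q = -4/(-2) = -4*(-1)/2 = -4*(-½) = 2)
X(K) = 33 (X(K) = 6 + 27 = 33)
o(u) = 4 (o(u) = 2² = 4)
z(N) = -9 + √(-4 + N) (z(N) = -9 + √(-1*4 + N) = -9 + √(-4 + N))
X(20) - z(W(4)) = 33 - (-9 + √(-4 + 4)) = 33 - (-9 + √0) = 33 - (-9 + 0) = 33 - 1*(-9) = 33 + 9 = 42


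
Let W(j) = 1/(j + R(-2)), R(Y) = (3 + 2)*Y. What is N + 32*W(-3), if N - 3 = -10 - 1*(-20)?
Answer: 137/13 ≈ 10.538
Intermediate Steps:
N = 13 (N = 3 + (-10 - 1*(-20)) = 3 + (-10 + 20) = 3 + 10 = 13)
R(Y) = 5*Y
W(j) = 1/(-10 + j) (W(j) = 1/(j + 5*(-2)) = 1/(j - 10) = 1/(-10 + j))
N + 32*W(-3) = 13 + 32/(-10 - 3) = 13 + 32/(-13) = 13 + 32*(-1/13) = 13 - 32/13 = 137/13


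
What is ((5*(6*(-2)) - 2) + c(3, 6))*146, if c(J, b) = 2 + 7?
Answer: -7738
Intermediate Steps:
c(J, b) = 9
((5*(6*(-2)) - 2) + c(3, 6))*146 = ((5*(6*(-2)) - 2) + 9)*146 = ((5*(-12) - 2) + 9)*146 = ((-60 - 2) + 9)*146 = (-62 + 9)*146 = -53*146 = -7738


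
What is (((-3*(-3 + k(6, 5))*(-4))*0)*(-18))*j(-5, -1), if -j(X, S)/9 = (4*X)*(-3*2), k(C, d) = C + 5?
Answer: 0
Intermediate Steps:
k(C, d) = 5 + C
j(X, S) = 216*X (j(X, S) = -9*4*X*(-3*2) = -9*4*X*(-6) = -(-216)*X = 216*X)
(((-3*(-3 + k(6, 5))*(-4))*0)*(-18))*j(-5, -1) = (((-3*(-3 + (5 + 6))*(-4))*0)*(-18))*(216*(-5)) = (((-3*(-3 + 11)*(-4))*0)*(-18))*(-1080) = (((-3*8*(-4))*0)*(-18))*(-1080) = ((-24*(-4)*0)*(-18))*(-1080) = ((96*0)*(-18))*(-1080) = (0*(-18))*(-1080) = 0*(-1080) = 0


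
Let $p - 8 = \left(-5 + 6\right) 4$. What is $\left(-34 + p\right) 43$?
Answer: $-946$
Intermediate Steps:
$p = 12$ ($p = 8 + \left(-5 + 6\right) 4 = 8 + 1 \cdot 4 = 8 + 4 = 12$)
$\left(-34 + p\right) 43 = \left(-34 + 12\right) 43 = \left(-22\right) 43 = -946$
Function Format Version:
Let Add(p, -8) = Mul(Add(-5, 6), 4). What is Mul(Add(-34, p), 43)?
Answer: -946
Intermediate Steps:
p = 12 (p = Add(8, Mul(Add(-5, 6), 4)) = Add(8, Mul(1, 4)) = Add(8, 4) = 12)
Mul(Add(-34, p), 43) = Mul(Add(-34, 12), 43) = Mul(-22, 43) = -946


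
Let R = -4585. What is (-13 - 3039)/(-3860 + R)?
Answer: 3052/8445 ≈ 0.36140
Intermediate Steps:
(-13 - 3039)/(-3860 + R) = (-13 - 3039)/(-3860 - 4585) = -3052/(-8445) = -3052*(-1/8445) = 3052/8445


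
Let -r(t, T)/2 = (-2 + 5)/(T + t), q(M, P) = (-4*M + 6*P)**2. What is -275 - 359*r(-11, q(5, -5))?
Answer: -682321/2489 ≈ -274.13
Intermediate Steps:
r(t, T) = -6/(T + t) (r(t, T) = -2*(-2 + 5)/(T + t) = -6/(T + t))
-275 - 359*r(-11, q(5, -5)) = -275 - (-2154)/(4*(-3*(-5) + 2*5)**2 - 11) = -275 - (-2154)/(4*(15 + 10)**2 - 11) = -275 - (-2154)/(4*25**2 - 11) = -275 - (-2154)/(4*625 - 11) = -275 - (-2154)/(2500 - 11) = -275 - (-2154)/2489 = -275 - 359*(-6/2489) = -275 + 2154/2489 = -682321/2489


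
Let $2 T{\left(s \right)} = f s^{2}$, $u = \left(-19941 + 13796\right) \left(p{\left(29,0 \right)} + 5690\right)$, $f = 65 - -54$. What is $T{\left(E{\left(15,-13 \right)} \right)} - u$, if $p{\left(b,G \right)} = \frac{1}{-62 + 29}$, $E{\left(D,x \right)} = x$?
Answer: $\frac{2308344673}{66} \approx 3.4975 \cdot 10^{7}$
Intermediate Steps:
$f = 119$ ($f = 65 + 54 = 119$)
$p{\left(b,G \right)} = - \frac{1}{33}$ ($p{\left(b,G \right)} = \frac{1}{-33} = - \frac{1}{33}$)
$u = - \frac{1153840505}{33}$ ($u = \left(-19941 + 13796\right) \left(- \frac{1}{33} + 5690\right) = \left(-6145\right) \frac{187769}{33} = - \frac{1153840505}{33} \approx -3.4965 \cdot 10^{7}$)
$T{\left(s \right)} = \frac{119 s^{2}}{2}$
$T{\left(E{\left(15,-13 \right)} \right)} - u = \frac{119 \left(-13\right)^{2}}{2} - - \frac{1153840505}{33} = \frac{119}{2} \cdot 169 + \frac{1153840505}{33} = \frac{20111}{2} + \frac{1153840505}{33} = \frac{2308344673}{66}$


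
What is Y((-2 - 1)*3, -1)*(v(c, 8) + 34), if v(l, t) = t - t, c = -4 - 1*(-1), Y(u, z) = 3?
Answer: 102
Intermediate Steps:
c = -3 (c = -4 + 1 = -3)
v(l, t) = 0
Y((-2 - 1)*3, -1)*(v(c, 8) + 34) = 3*(0 + 34) = 3*34 = 102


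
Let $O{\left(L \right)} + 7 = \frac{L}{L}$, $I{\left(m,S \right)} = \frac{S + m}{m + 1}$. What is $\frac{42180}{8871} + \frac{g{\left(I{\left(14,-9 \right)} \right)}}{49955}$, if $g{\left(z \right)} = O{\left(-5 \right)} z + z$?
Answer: $\frac{421417423}{88630161} \approx 4.7548$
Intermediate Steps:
$I{\left(m,S \right)} = \frac{S + m}{1 + m}$
$O{\left(L \right)} = -6$ ($O{\left(L \right)} = -7 + \frac{L}{L} = -7 + 1 = -6$)
$g{\left(z \right)} = - 5 z$ ($g{\left(z \right)} = - 6 z + z = - 5 z$)
$\frac{42180}{8871} + \frac{g{\left(I{\left(14,-9 \right)} \right)}}{49955} = \frac{42180}{8871} + \frac{\left(-5\right) \frac{-9 + 14}{1 + 14}}{49955} = 42180 \cdot \frac{1}{8871} + - 5 \cdot \frac{1}{15} \cdot 5 \cdot \frac{1}{49955} = \frac{14060}{2957} + - 5 \cdot \frac{1}{15} \cdot 5 \cdot \frac{1}{49955} = \frac{14060}{2957} + \left(-5\right) \frac{1}{3} \cdot \frac{1}{49955} = \frac{14060}{2957} - \frac{1}{29973} = \frac{421417423}{88630161}$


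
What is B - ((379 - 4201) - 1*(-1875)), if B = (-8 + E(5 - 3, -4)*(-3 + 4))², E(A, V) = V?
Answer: 2091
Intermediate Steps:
B = 144 (B = (-8 - 4*(-3 + 4))² = (-8 - 4*1)² = (-8 - 4)² = (-12)² = 144)
B - ((379 - 4201) - 1*(-1875)) = 144 - ((379 - 4201) - 1*(-1875)) = 144 - (-3822 + 1875) = 144 - 1*(-1947) = 144 + 1947 = 2091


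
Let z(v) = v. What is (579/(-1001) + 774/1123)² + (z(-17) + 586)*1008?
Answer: 724770445165922457/1263652519129 ≈ 5.7355e+5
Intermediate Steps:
(579/(-1001) + 774/1123)² + (z(-17) + 586)*1008 = (579/(-1001) + 774/1123)² + (-17 + 586)*1008 = (579*(-1/1001) + 774*(1/1123))² + 569*1008 = (-579/1001 + 774/1123)² + 573552 = (124557/1124123)² + 573552 = 15514446249/1263652519129 + 573552 = 724770445165922457/1263652519129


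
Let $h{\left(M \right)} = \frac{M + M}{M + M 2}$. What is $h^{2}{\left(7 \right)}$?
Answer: $\frac{4}{9} \approx 0.44444$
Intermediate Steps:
$h{\left(M \right)} = \frac{2}{3}$ ($h{\left(M \right)} = \frac{2 M}{M + 2 M} = \frac{2 M}{3 M} = 2 M \frac{1}{3 M} = \frac{2}{3}$)
$h^{2}{\left(7 \right)} = \left(\frac{2}{3}\right)^{2} = \frac{4}{9}$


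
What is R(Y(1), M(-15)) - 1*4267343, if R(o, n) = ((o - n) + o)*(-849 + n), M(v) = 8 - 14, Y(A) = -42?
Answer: -4200653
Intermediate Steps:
M(v) = -6
R(o, n) = (-849 + n)*(-n + 2*o) (R(o, n) = (-n + 2*o)*(-849 + n) = (-849 + n)*(-n + 2*o))
R(Y(1), M(-15)) - 1*4267343 = (-1*(-6)² - 1698*(-42) + 849*(-6) + 2*(-6)*(-42)) - 1*4267343 = (-1*36 + 71316 - 5094 + 504) - 4267343 = (-36 + 71316 - 5094 + 504) - 4267343 = 66690 - 4267343 = -4200653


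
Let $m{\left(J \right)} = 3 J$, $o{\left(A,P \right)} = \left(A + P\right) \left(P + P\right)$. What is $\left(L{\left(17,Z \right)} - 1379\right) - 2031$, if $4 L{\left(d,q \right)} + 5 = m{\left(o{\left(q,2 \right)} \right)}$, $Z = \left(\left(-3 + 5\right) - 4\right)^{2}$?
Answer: $- \frac{13573}{4} \approx -3393.3$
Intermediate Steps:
$o{\left(A,P \right)} = 2 P \left(A + P\right)$ ($o{\left(A,P \right)} = \left(A + P\right) 2 P = 2 P \left(A + P\right)$)
$Z = 4$ ($Z = \left(2 - 4\right)^{2} = \left(-2\right)^{2} = 4$)
$L{\left(d,q \right)} = \frac{19}{4} + 3 q$ ($L{\left(d,q \right)} = - \frac{5}{4} + \frac{3 \cdot 2 \cdot 2 \left(q + 2\right)}{4} = - \frac{5}{4} + \frac{3 \cdot 2 \cdot 2 \left(2 + q\right)}{4} = - \frac{5}{4} + \frac{3 \left(8 + 4 q\right)}{4} = - \frac{5}{4} + \frac{24 + 12 q}{4} = - \frac{5}{4} + \left(6 + 3 q\right) = \frac{19}{4} + 3 q$)
$\left(L{\left(17,Z \right)} - 1379\right) - 2031 = \left(\left(\frac{19}{4} + 3 \cdot 4\right) - 1379\right) - 2031 = \left(\left(\frac{19}{4} + 12\right) - 1379\right) - 2031 = \left(\frac{67}{4} - 1379\right) - 2031 = - \frac{5449}{4} - 2031 = - \frac{13573}{4}$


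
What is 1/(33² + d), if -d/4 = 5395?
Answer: -1/20491 ≈ -4.8802e-5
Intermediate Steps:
d = -21580 (d = -4*5395 = -21580)
1/(33² + d) = 1/(33² - 21580) = 1/(1089 - 21580) = 1/(-20491) = -1/20491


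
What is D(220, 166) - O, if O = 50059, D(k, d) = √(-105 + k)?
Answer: -50059 + √115 ≈ -50048.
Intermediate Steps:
D(220, 166) - O = √(-105 + 220) - 1*50059 = √115 - 50059 = -50059 + √115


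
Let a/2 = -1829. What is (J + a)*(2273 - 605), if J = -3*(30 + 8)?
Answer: -6291696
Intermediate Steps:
a = -3658 (a = 2*(-1829) = -3658)
J = -114 (J = -3*38 = -114)
(J + a)*(2273 - 605) = (-114 - 3658)*(2273 - 605) = -3772*1668 = -6291696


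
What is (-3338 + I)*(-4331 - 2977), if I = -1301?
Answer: 33901812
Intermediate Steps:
(-3338 + I)*(-4331 - 2977) = (-3338 - 1301)*(-4331 - 2977) = -4639*(-7308) = 33901812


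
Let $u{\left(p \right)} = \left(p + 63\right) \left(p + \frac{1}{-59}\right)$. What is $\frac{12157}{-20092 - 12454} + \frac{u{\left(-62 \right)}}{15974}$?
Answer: $- \frac{2894161244}{7668374609} \approx -0.37742$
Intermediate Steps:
$u{\left(p \right)} = \left(63 + p\right) \left(- \frac{1}{59} + p\right)$ ($u{\left(p \right)} = \left(63 + p\right) \left(p - \frac{1}{59}\right) = \left(63 + p\right) \left(- \frac{1}{59} + p\right)$)
$\frac{12157}{-20092 - 12454} + \frac{u{\left(-62 \right)}}{15974} = \frac{12157}{-20092 - 12454} + \frac{- \frac{63}{59} + \left(-62\right)^{2} + \frac{3716}{59} \left(-62\right)}{15974} = \frac{12157}{-32546} + \left(- \frac{63}{59} + 3844 - \frac{230392}{59}\right) \frac{1}{15974} = 12157 \left(- \frac{1}{32546}\right) - \frac{3659}{942466} = - \frac{12157}{32546} - \frac{3659}{942466} = - \frac{2894161244}{7668374609}$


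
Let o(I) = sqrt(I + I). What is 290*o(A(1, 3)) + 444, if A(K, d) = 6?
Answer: 444 + 580*sqrt(3) ≈ 1448.6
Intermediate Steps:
o(I) = sqrt(2)*sqrt(I) (o(I) = sqrt(2*I) = sqrt(2)*sqrt(I))
290*o(A(1, 3)) + 444 = 290*(sqrt(2)*sqrt(6)) + 444 = 290*(2*sqrt(3)) + 444 = 580*sqrt(3) + 444 = 444 + 580*sqrt(3)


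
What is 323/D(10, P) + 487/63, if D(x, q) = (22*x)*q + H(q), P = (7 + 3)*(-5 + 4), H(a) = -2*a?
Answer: 1041311/137340 ≈ 7.5820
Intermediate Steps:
P = -10 (P = 10*(-1) = -10)
D(x, q) = -2*q + 22*q*x (D(x, q) = (22*x)*q - 2*q = 22*q*x - 2*q = -2*q + 22*q*x)
323/D(10, P) + 487/63 = 323/((2*(-10)*(-1 + 11*10))) + 487/63 = 323/((2*(-10)*(-1 + 110))) + 487*(1/63) = 323/((2*(-10)*109)) + 487/63 = 323/(-2180) + 487/63 = 323*(-1/2180) + 487/63 = -323/2180 + 487/63 = 1041311/137340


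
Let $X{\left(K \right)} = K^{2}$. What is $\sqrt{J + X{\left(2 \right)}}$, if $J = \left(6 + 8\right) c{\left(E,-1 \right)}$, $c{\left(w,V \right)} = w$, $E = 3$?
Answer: $\sqrt{46} \approx 6.7823$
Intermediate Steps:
$J = 42$ ($J = \left(6 + 8\right) 3 = 14 \cdot 3 = 42$)
$\sqrt{J + X{\left(2 \right)}} = \sqrt{42 + 2^{2}} = \sqrt{42 + 4} = \sqrt{46}$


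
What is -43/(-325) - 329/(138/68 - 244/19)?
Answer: 13874781/454025 ≈ 30.560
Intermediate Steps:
-43/(-325) - 329/(138/68 - 244/19) = -43*(-1/325) - 329/(138*(1/68) - 244*1/19) = 43/325 - 329/(69/34 - 244/19) = 43/325 - 329/(-6985/646) = 43/325 - 329*(-646/6985) = 43/325 + 212534/6985 = 13874781/454025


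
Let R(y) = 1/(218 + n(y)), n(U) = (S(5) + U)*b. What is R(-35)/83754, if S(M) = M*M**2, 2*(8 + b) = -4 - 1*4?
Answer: -1/72195948 ≈ -1.3851e-8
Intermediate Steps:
b = -12 (b = -8 + (-4 - 1*4)/2 = -8 + (-4 - 4)/2 = -8 + (1/2)*(-8) = -8 - 4 = -12)
S(M) = M**3
n(U) = -1500 - 12*U (n(U) = (5**3 + U)*(-12) = (125 + U)*(-12) = -1500 - 12*U)
R(y) = 1/(-1282 - 12*y) (R(y) = 1/(218 + (-1500 - 12*y)) = 1/(-1282 - 12*y))
R(-35)/83754 = -1/(1282 + 12*(-35))/83754 = -1/(1282 - 420)*(1/83754) = -1/862*(1/83754) = -1*1/862*(1/83754) = -1/862*1/83754 = -1/72195948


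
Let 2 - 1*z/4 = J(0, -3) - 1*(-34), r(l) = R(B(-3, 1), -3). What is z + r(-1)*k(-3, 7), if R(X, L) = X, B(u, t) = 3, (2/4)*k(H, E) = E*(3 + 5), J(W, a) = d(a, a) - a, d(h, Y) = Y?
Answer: 208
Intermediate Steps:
J(W, a) = 0 (J(W, a) = a - a = 0)
k(H, E) = 16*E (k(H, E) = 2*(E*(3 + 5)) = 2*(E*8) = 2*(8*E) = 16*E)
r(l) = 3
z = -128 (z = 8 - 4*(0 - 1*(-34)) = 8 - 4*(0 + 34) = 8 - 4*34 = 8 - 136 = -128)
z + r(-1)*k(-3, 7) = -128 + 3*(16*7) = -128 + 3*112 = -128 + 336 = 208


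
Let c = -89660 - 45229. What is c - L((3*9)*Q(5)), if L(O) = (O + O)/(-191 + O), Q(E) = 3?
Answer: -7418814/55 ≈ -1.3489e+5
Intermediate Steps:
L(O) = 2*O/(-191 + O) (L(O) = (2*O)/(-191 + O) = 2*O/(-191 + O))
c = -134889
c - L((3*9)*Q(5)) = -134889 - 2*(3*9)*3/(-191 + (3*9)*3) = -134889 - 2*27*3/(-191 + 27*3) = -134889 - 2*81/(-191 + 81) = -134889 - 2*81/(-110) = -134889 - 2*81*(-1)/110 = -134889 - 1*(-81/55) = -134889 + 81/55 = -7418814/55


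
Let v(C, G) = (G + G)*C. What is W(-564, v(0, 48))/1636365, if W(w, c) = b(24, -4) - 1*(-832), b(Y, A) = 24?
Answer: 856/1636365 ≈ 0.00052311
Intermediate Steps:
v(C, G) = 2*C*G (v(C, G) = (2*G)*C = 2*C*G)
W(w, c) = 856 (W(w, c) = 24 - 1*(-832) = 24 + 832 = 856)
W(-564, v(0, 48))/1636365 = 856/1636365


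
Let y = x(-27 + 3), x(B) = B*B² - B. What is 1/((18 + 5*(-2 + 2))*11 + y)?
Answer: -1/13602 ≈ -7.3519e-5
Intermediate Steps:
x(B) = B³ - B
y = -13800 (y = (-27 + 3)³ - (-27 + 3) = (-24)³ - 1*(-24) = -13824 + 24 = -13800)
1/((18 + 5*(-2 + 2))*11 + y) = 1/((18 + 5*(-2 + 2))*11 - 13800) = 1/((18 + 5*0)*11 - 13800) = 1/((18 + 0)*11 - 13800) = 1/(18*11 - 13800) = 1/(198 - 13800) = 1/(-13602) = -1/13602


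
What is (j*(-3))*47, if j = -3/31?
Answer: 423/31 ≈ 13.645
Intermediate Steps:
j = -3/31 (j = -3*1/31 = -3/31 ≈ -0.096774)
(j*(-3))*47 = -3/31*(-3)*47 = (9/31)*47 = 423/31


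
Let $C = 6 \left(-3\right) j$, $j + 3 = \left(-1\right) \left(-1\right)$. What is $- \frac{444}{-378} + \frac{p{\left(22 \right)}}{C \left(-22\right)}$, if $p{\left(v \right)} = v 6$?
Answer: $\frac{127}{126} \approx 1.0079$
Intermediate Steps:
$p{\left(v \right)} = 6 v$
$j = -2$ ($j = -3 - -1 = -3 + 1 = -2$)
$C = 36$ ($C = 6 \left(-3\right) \left(-2\right) = \left(-18\right) \left(-2\right) = 36$)
$- \frac{444}{-378} + \frac{p{\left(22 \right)}}{C \left(-22\right)} = - \frac{444}{-378} + \frac{6 \cdot 22}{36 \left(-22\right)} = \left(-444\right) \left(- \frac{1}{378}\right) + \frac{132}{-792} = \frac{74}{63} + 132 \left(- \frac{1}{792}\right) = \frac{74}{63} - \frac{1}{6} = \frac{127}{126}$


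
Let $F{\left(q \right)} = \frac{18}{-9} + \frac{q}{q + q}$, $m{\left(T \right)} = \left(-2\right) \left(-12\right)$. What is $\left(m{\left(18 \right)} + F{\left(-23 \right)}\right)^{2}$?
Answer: $\frac{2025}{4} \approx 506.25$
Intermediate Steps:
$m{\left(T \right)} = 24$
$F{\left(q \right)} = - \frac{3}{2}$ ($F{\left(q \right)} = 18 \left(- \frac{1}{9}\right) + \frac{q}{2 q} = -2 + q \frac{1}{2 q} = -2 + \frac{1}{2} = - \frac{3}{2}$)
$\left(m{\left(18 \right)} + F{\left(-23 \right)}\right)^{2} = \left(24 - \frac{3}{2}\right)^{2} = \left(\frac{45}{2}\right)^{2} = \frac{2025}{4}$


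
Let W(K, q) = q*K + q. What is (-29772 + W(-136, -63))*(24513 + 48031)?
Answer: -1542793248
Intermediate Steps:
W(K, q) = q + K*q (W(K, q) = K*q + q = q + K*q)
(-29772 + W(-136, -63))*(24513 + 48031) = (-29772 - 63*(1 - 136))*(24513 + 48031) = (-29772 - 63*(-135))*72544 = (-29772 + 8505)*72544 = -21267*72544 = -1542793248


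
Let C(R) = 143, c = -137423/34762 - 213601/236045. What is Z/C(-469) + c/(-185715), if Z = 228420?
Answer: 26775483714467208967/16762516891970850 ≈ 1597.3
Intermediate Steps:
c = -3066400769/631184330 (c = -137423*1/34762 - 213601*1/236045 = -10571/2674 - 213601/236045 = -3066400769/631184330 ≈ -4.8582)
Z/C(-469) + c/(-185715) = 228420/143 - 3066400769/631184330/(-185715) = 228420*(1/143) - 3066400769/631184330*(-1/185715) = 228420/143 + 3066400769/117220397845950 = 26775483714467208967/16762516891970850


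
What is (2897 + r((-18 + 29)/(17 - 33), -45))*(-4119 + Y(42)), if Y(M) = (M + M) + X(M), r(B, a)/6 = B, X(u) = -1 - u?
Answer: -47188577/4 ≈ -1.1797e+7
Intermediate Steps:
r(B, a) = 6*B
Y(M) = -1 + M (Y(M) = (M + M) + (-1 - M) = 2*M + (-1 - M) = -1 + M)
(2897 + r((-18 + 29)/(17 - 33), -45))*(-4119 + Y(42)) = (2897 + 6*((-18 + 29)/(17 - 33)))*(-4119 + (-1 + 42)) = (2897 + 6*(11/(-16)))*(-4119 + 41) = (2897 + 6*(11*(-1/16)))*(-4078) = (2897 + 6*(-11/16))*(-4078) = (2897 - 33/8)*(-4078) = (23143/8)*(-4078) = -47188577/4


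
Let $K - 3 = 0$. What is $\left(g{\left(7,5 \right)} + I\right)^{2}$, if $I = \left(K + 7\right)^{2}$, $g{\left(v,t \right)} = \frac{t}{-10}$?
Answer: $\frac{39601}{4} \approx 9900.3$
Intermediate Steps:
$K = 3$ ($K = 3 + 0 = 3$)
$g{\left(v,t \right)} = - \frac{t}{10}$ ($g{\left(v,t \right)} = t \left(- \frac{1}{10}\right) = - \frac{t}{10}$)
$I = 100$ ($I = \left(3 + 7\right)^{2} = 10^{2} = 100$)
$\left(g{\left(7,5 \right)} + I\right)^{2} = \left(\left(- \frac{1}{10}\right) 5 + 100\right)^{2} = \left(- \frac{1}{2} + 100\right)^{2} = \left(\frac{199}{2}\right)^{2} = \frac{39601}{4}$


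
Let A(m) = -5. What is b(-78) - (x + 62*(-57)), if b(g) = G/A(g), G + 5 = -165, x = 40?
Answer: 3528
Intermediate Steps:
G = -170 (G = -5 - 165 = -170)
b(g) = 34 (b(g) = -170/(-5) = -170*(-1/5) = 34)
b(-78) - (x + 62*(-57)) = 34 - (40 + 62*(-57)) = 34 - (40 - 3534) = 34 - 1*(-3494) = 34 + 3494 = 3528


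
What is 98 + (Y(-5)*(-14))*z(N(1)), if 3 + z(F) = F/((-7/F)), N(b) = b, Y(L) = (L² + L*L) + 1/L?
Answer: 11446/5 ≈ 2289.2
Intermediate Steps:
Y(L) = 1/L + 2*L² (Y(L) = (L² + L²) + 1/L = 2*L² + 1/L = 1/L + 2*L²)
z(F) = -3 - F²/7 (z(F) = -3 + F/((-7/F)) = -3 + F*(-F/7) = -3 - F²/7)
98 + (Y(-5)*(-14))*z(N(1)) = 98 + (((1 + 2*(-5)³)/(-5))*(-14))*(-3 - ⅐*1²) = 98 + (-(1 + 2*(-125))/5*(-14))*(-3 - ⅐*1) = 98 + (-(1 - 250)/5*(-14))*(-3 - ⅐) = 98 + (-⅕*(-249)*(-14))*(-22/7) = 98 + ((249/5)*(-14))*(-22/7) = 98 - 3486/5*(-22/7) = 98 + 10956/5 = 11446/5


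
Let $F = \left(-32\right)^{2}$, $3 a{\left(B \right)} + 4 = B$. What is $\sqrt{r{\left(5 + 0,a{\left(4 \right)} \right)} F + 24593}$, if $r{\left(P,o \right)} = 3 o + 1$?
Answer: $\sqrt{25617} \approx 160.05$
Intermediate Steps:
$a{\left(B \right)} = - \frac{4}{3} + \frac{B}{3}$
$r{\left(P,o \right)} = 1 + 3 o$
$F = 1024$
$\sqrt{r{\left(5 + 0,a{\left(4 \right)} \right)} F + 24593} = \sqrt{\left(1 + 3 \left(- \frac{4}{3} + \frac{1}{3} \cdot 4\right)\right) 1024 + 24593} = \sqrt{\left(1 + 3 \left(- \frac{4}{3} + \frac{4}{3}\right)\right) 1024 + 24593} = \sqrt{\left(1 + 3 \cdot 0\right) 1024 + 24593} = \sqrt{\left(1 + 0\right) 1024 + 24593} = \sqrt{1 \cdot 1024 + 24593} = \sqrt{1024 + 24593} = \sqrt{25617}$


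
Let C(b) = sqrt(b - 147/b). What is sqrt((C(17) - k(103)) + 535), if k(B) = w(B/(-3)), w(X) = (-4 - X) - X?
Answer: sqrt(1223337 + 153*sqrt(2414))/51 ≈ 21.754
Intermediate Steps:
w(X) = -4 - 2*X
k(B) = -4 + 2*B/3 (k(B) = -4 - 2*B/(-3) = -4 - 2*B*(-1)/3 = -4 - (-2)*B/3 = -4 + 2*B/3)
sqrt((C(17) - k(103)) + 535) = sqrt((sqrt(17 - 147/17) - (-4 + (2/3)*103)) + 535) = sqrt((sqrt(17 - 147*1/17) - (-4 + 206/3)) + 535) = sqrt((sqrt(17 - 147/17) - 1*194/3) + 535) = sqrt((sqrt(142/17) - 194/3) + 535) = sqrt((sqrt(2414)/17 - 194/3) + 535) = sqrt((-194/3 + sqrt(2414)/17) + 535) = sqrt(1411/3 + sqrt(2414)/17)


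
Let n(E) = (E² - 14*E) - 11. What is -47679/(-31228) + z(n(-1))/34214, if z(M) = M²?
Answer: 815894477/534217396 ≈ 1.5273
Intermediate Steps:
n(E) = -11 + E² - 14*E
-47679/(-31228) + z(n(-1))/34214 = -47679/(-31228) + (-11 + (-1)² - 14*(-1))²/34214 = -47679*(-1/31228) + (-11 + 1 + 14)²*(1/34214) = 47679/31228 + 4²*(1/34214) = 47679/31228 + 16*(1/34214) = 47679/31228 + 8/17107 = 815894477/534217396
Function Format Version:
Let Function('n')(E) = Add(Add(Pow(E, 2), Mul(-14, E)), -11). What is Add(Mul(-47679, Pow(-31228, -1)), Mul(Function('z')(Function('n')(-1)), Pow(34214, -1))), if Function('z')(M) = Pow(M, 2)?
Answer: Rational(815894477, 534217396) ≈ 1.5273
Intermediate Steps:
Function('n')(E) = Add(-11, Pow(E, 2), Mul(-14, E))
Add(Mul(-47679, Pow(-31228, -1)), Mul(Function('z')(Function('n')(-1)), Pow(34214, -1))) = Add(Mul(-47679, Pow(-31228, -1)), Mul(Pow(Add(-11, Pow(-1, 2), Mul(-14, -1)), 2), Pow(34214, -1))) = Add(Mul(-47679, Rational(-1, 31228)), Mul(Pow(Add(-11, 1, 14), 2), Rational(1, 34214))) = Add(Rational(47679, 31228), Mul(Pow(4, 2), Rational(1, 34214))) = Add(Rational(47679, 31228), Mul(16, Rational(1, 34214))) = Add(Rational(47679, 31228), Rational(8, 17107)) = Rational(815894477, 534217396)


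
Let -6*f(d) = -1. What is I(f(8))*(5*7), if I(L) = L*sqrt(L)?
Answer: 35*sqrt(6)/36 ≈ 2.3814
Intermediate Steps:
f(d) = 1/6 (f(d) = -1/6*(-1) = 1/6)
I(L) = L**(3/2)
I(f(8))*(5*7) = (1/6)**(3/2)*(5*7) = (sqrt(6)/36)*35 = 35*sqrt(6)/36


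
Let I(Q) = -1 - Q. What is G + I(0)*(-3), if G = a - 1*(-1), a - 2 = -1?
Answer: 5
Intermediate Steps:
a = 1 (a = 2 - 1 = 1)
G = 2 (G = 1 - 1*(-1) = 1 + 1 = 2)
G + I(0)*(-3) = 2 + (-1 - 1*0)*(-3) = 2 + (-1 + 0)*(-3) = 2 - 1*(-3) = 2 + 3 = 5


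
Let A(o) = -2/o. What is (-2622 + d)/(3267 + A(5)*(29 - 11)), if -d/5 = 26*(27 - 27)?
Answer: -4370/5433 ≈ -0.80434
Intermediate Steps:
d = 0 (d = -130*(27 - 27) = -130*0 = -5*0 = 0)
(-2622 + d)/(3267 + A(5)*(29 - 11)) = (-2622 + 0)/(3267 + (-2/5)*(29 - 11)) = -2622/(3267 - 2*⅕*18) = -2622/(3267 - ⅖*18) = -2622/(3267 - 36/5) = -2622/16299/5 = -2622*5/16299 = -4370/5433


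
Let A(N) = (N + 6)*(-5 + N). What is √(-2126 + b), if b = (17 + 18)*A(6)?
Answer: I*√1706 ≈ 41.304*I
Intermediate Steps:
A(N) = (-5 + N)*(6 + N) (A(N) = (6 + N)*(-5 + N) = (-5 + N)*(6 + N))
b = 420 (b = (17 + 18)*(-30 + 6 + 6²) = 35*(-30 + 6 + 36) = 35*12 = 420)
√(-2126 + b) = √(-2126 + 420) = √(-1706) = I*√1706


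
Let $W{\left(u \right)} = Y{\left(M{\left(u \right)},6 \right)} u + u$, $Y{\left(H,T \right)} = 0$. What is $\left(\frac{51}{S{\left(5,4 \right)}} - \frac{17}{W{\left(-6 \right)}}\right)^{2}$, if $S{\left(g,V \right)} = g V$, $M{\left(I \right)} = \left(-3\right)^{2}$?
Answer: $\frac{104329}{3600} \approx 28.98$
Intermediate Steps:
$M{\left(I \right)} = 9$
$S{\left(g,V \right)} = V g$
$W{\left(u \right)} = u$ ($W{\left(u \right)} = 0 u + u = 0 + u = u$)
$\left(\frac{51}{S{\left(5,4 \right)}} - \frac{17}{W{\left(-6 \right)}}\right)^{2} = \left(\frac{51}{4 \cdot 5} - \frac{17}{-6}\right)^{2} = \left(\frac{51}{20} - - \frac{17}{6}\right)^{2} = \left(51 \cdot \frac{1}{20} + \frac{17}{6}\right)^{2} = \left(\frac{51}{20} + \frac{17}{6}\right)^{2} = \left(\frac{323}{60}\right)^{2} = \frac{104329}{3600}$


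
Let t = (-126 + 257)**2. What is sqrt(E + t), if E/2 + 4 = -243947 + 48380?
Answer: I*sqrt(373981) ≈ 611.54*I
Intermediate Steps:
t = 17161 (t = 131**2 = 17161)
E = -391142 (E = -8 + 2*(-243947 + 48380) = -8 + 2*(-195567) = -8 - 391134 = -391142)
sqrt(E + t) = sqrt(-391142 + 17161) = sqrt(-373981) = I*sqrt(373981)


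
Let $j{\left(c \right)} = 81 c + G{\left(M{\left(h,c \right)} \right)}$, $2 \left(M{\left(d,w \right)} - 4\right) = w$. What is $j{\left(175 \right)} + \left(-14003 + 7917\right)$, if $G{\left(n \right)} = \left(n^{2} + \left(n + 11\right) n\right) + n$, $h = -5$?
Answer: $\frac{51863}{2} \approx 25932.0$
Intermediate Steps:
$M{\left(d,w \right)} = 4 + \frac{w}{2}$
$G{\left(n \right)} = n + n^{2} + n \left(11 + n\right)$ ($G{\left(n \right)} = \left(n^{2} + \left(11 + n\right) n\right) + n = \left(n^{2} + n \left(11 + n\right)\right) + n = n + n^{2} + n \left(11 + n\right)$)
$j{\left(c \right)} = 81 c + 2 \left(4 + \frac{c}{2}\right) \left(10 + \frac{c}{2}\right)$ ($j{\left(c \right)} = 81 c + 2 \left(4 + \frac{c}{2}\right) \left(6 + \left(4 + \frac{c}{2}\right)\right) = 81 c + 2 \left(4 + \frac{c}{2}\right) \left(10 + \frac{c}{2}\right)$)
$j{\left(175 \right)} + \left(-14003 + 7917\right) = \left(80 + \frac{175^{2}}{2} + 95 \cdot 175\right) + \left(-14003 + 7917\right) = \left(80 + \frac{1}{2} \cdot 30625 + 16625\right) - 6086 = \left(80 + \frac{30625}{2} + 16625\right) - 6086 = \frac{64035}{2} - 6086 = \frac{51863}{2}$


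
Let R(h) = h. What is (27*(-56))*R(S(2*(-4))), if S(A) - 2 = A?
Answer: 9072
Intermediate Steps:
S(A) = 2 + A
(27*(-56))*R(S(2*(-4))) = (27*(-56))*(2 + 2*(-4)) = -1512*(2 - 8) = -1512*(-6) = 9072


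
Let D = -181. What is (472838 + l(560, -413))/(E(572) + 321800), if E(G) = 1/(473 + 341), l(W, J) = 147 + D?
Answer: 384862456/261945201 ≈ 1.4692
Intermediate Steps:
l(W, J) = -34 (l(W, J) = 147 - 181 = -34)
E(G) = 1/814
(472838 + l(560, -413))/(E(572) + 321800) = (472838 - 34)/(1/814 + 321800) = 472804/(261945201/814) = 472804*(814/261945201) = 384862456/261945201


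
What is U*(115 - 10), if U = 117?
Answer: 12285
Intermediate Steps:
U*(115 - 10) = 117*(115 - 10) = 117*105 = 12285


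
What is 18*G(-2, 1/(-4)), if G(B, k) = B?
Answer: -36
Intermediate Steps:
18*G(-2, 1/(-4)) = 18*(-2) = -36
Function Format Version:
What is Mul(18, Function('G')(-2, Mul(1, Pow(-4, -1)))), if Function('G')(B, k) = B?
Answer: -36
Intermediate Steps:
Mul(18, Function('G')(-2, Mul(1, Pow(-4, -1)))) = Mul(18, -2) = -36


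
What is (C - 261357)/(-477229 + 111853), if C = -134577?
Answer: 5999/5536 ≈ 1.0836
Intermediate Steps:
(C - 261357)/(-477229 + 111853) = (-134577 - 261357)/(-477229 + 111853) = -395934/(-365376) = -395934*(-1/365376) = 5999/5536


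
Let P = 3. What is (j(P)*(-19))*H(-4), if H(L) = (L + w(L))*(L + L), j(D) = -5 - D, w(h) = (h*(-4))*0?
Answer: 4864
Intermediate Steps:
w(h) = 0 (w(h) = -4*h*0 = 0)
H(L) = 2*L² (H(L) = (L + 0)*(L + L) = L*(2*L) = 2*L²)
(j(P)*(-19))*H(-4) = ((-5 - 1*3)*(-19))*(2*(-4)²) = ((-5 - 3)*(-19))*(2*16) = -8*(-19)*32 = 152*32 = 4864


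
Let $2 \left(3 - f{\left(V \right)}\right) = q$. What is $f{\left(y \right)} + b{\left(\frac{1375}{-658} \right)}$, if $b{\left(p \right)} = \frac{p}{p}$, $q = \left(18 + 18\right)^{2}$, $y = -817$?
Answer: $-644$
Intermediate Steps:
$q = 1296$ ($q = 36^{2} = 1296$)
$f{\left(V \right)} = -645$ ($f{\left(V \right)} = 3 - 648 = -645$)
$b{\left(p \right)} = 1$
$f{\left(y \right)} + b{\left(\frac{1375}{-658} \right)} = -645 + 1 = -644$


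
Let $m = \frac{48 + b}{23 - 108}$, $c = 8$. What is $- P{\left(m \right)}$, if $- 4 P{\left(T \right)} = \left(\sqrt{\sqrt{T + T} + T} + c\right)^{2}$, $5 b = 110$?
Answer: $\frac{\left(136 + \sqrt{34} \sqrt{-7 + i \sqrt{119}}\right)^{2}}{1156} \approx 18.163 + 4.6553 i$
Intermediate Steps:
$b = 22$ ($b = \frac{1}{5} \cdot 110 = 22$)
$m = - \frac{14}{17}$ ($m = \frac{48 + 22}{23 - 108} = \frac{70}{-85} = 70 \left(- \frac{1}{85}\right) = - \frac{14}{17} \approx -0.82353$)
$P{\left(T \right)} = - \frac{\left(8 + \sqrt{T + \sqrt{2} \sqrt{T}}\right)^{2}}{4}$ ($P{\left(T \right)} = - \frac{\left(\sqrt{\sqrt{T + T} + T} + 8\right)^{2}}{4} = - \frac{\left(\sqrt{\sqrt{2 T} + T} + 8\right)^{2}}{4} = - \frac{\left(\sqrt{\sqrt{2} \sqrt{T} + T} + 8\right)^{2}}{4} = - \frac{\left(\sqrt{T + \sqrt{2} \sqrt{T}} + 8\right)^{2}}{4} = - \frac{\left(8 + \sqrt{T + \sqrt{2} \sqrt{T}}\right)^{2}}{4}$)
$- P{\left(m \right)} = - \frac{\left(-1\right) \left(8 + \sqrt{- \frac{14}{17} + \sqrt{2} \sqrt{- \frac{14}{17}}}\right)^{2}}{4} = - \frac{\left(-1\right) \left(8 + \sqrt{- \frac{14}{17} + \sqrt{2} \frac{i \sqrt{238}}{17}}\right)^{2}}{4} = - \frac{\left(-1\right) \left(8 + \sqrt{- \frac{14}{17} + \frac{2 i \sqrt{119}}{17}}\right)^{2}}{4} = \frac{\left(8 + \sqrt{- \frac{14}{17} + \frac{2 i \sqrt{119}}{17}}\right)^{2}}{4}$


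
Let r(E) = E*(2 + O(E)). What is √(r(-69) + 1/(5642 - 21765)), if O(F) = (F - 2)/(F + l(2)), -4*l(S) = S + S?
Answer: I*√264924073100470/1128610 ≈ 14.422*I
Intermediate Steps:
l(S) = -S/2 (l(S) = -(S + S)/4 = -S/2)
O(F) = (-2 + F)/(-1 + F) (O(F) = (F - 2)/(F - ½*2) = (-2 + F)/(F - 1) = (-2 + F)/(-1 + F))
r(E) = E*(2 + (-2 + E)/(-1 + E))
√(r(-69) + 1/(5642 - 21765)) = √(-69*(-4 + 3*(-69))/(-1 - 69) + 1/(5642 - 21765)) = √(-69*(-4 - 207)/(-70) + 1/(-16123)) = √(-69*(-1/70)*(-211) - 1/16123) = √(-14559/70 - 1/16123) = √(-234734827/1128610) = I*√264924073100470/1128610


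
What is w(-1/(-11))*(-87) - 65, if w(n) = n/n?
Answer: -152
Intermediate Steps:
w(n) = 1
w(-1/(-11))*(-87) - 65 = 1*(-87) - 65 = -87 - 65 = -152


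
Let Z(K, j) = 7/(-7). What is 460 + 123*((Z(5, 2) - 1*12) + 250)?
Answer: 29611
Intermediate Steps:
Z(K, j) = -1 (Z(K, j) = 7*(-⅐) = -1)
460 + 123*((Z(5, 2) - 1*12) + 250) = 460 + 123*((-1 - 1*12) + 250) = 460 + 123*((-1 - 12) + 250) = 460 + 123*(-13 + 250) = 460 + 123*237 = 460 + 29151 = 29611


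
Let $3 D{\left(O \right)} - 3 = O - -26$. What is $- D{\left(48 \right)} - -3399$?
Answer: $\frac{10120}{3} \approx 3373.3$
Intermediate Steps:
$D{\left(O \right)} = \frac{29}{3} + \frac{O}{3}$ ($D{\left(O \right)} = 1 + \frac{O - -26}{3} = 1 + \frac{O + 26}{3} = 1 + \frac{26 + O}{3} = 1 + \left(\frac{26}{3} + \frac{O}{3}\right) = \frac{29}{3} + \frac{O}{3}$)
$- D{\left(48 \right)} - -3399 = - (\frac{29}{3} + \frac{1}{3} \cdot 48) - -3399 = - (\frac{29}{3} + 16) + 3399 = \left(-1\right) \frac{77}{3} + 3399 = - \frac{77}{3} + 3399 = \frac{10120}{3}$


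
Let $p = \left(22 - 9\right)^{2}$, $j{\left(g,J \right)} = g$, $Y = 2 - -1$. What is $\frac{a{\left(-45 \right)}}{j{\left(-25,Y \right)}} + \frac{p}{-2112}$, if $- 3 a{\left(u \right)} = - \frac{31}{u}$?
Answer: $- \frac{168301}{2376000} \approx -0.070834$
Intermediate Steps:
$Y = 3$ ($Y = 2 + 1 = 3$)
$a{\left(u \right)} = \frac{31}{3 u}$ ($a{\left(u \right)} = - \frac{\left(-31\right) \frac{1}{u}}{3} = \frac{31}{3 u}$)
$p = 169$ ($p = 13^{2} = 169$)
$\frac{a{\left(-45 \right)}}{j{\left(-25,Y \right)}} + \frac{p}{-2112} = \frac{\frac{31}{3} \frac{1}{-45}}{-25} + \frac{169}{-2112} = \frac{31}{3} \left(- \frac{1}{45}\right) \left(- \frac{1}{25}\right) + 169 \left(- \frac{1}{2112}\right) = \left(- \frac{31}{135}\right) \left(- \frac{1}{25}\right) - \frac{169}{2112} = \frac{31}{3375} - \frac{169}{2112} = - \frac{168301}{2376000}$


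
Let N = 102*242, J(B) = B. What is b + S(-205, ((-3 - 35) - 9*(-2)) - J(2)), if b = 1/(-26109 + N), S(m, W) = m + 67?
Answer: -196651/1425 ≈ -138.00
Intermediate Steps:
N = 24684
S(m, W) = 67 + m
b = -1/1425 (b = 1/(-26109 + 24684) = 1/(-1425) = -1/1425 ≈ -0.00070175)
b + S(-205, ((-3 - 35) - 9*(-2)) - J(2)) = -1/1425 + (67 - 205) = -1/1425 - 138 = -196651/1425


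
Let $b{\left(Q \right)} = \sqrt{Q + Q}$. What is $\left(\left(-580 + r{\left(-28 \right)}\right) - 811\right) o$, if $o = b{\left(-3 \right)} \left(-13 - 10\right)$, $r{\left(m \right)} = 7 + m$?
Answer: $32476 i \sqrt{6} \approx 79550.0 i$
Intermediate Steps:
$b{\left(Q \right)} = \sqrt{2} \sqrt{Q}$ ($b{\left(Q \right)} = \sqrt{2 Q} = \sqrt{2} \sqrt{Q}$)
$o = - 23 i \sqrt{6}$ ($o = \sqrt{2} \sqrt{-3} \left(-13 - 10\right) = \sqrt{2} i \sqrt{3} \left(-23\right) = i \sqrt{6} \left(-23\right) = - 23 i \sqrt{6} \approx - 56.338 i$)
$\left(\left(-580 + r{\left(-28 \right)}\right) - 811\right) o = \left(\left(-580 + \left(7 - 28\right)\right) - 811\right) \left(- 23 i \sqrt{6}\right) = \left(\left(-580 - 21\right) - 811\right) \left(- 23 i \sqrt{6}\right) = \left(-601 - 811\right) \left(- 23 i \sqrt{6}\right) = - 1412 \left(- 23 i \sqrt{6}\right) = 32476 i \sqrt{6}$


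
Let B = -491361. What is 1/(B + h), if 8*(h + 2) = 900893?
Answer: -8/3030011 ≈ -2.6403e-6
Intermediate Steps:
h = 900877/8 (h = -2 + (⅛)*900893 = -2 + 900893/8 = 900877/8 ≈ 1.1261e+5)
1/(B + h) = 1/(-491361 + 900877/8) = 1/(-3030011/8) = -8/3030011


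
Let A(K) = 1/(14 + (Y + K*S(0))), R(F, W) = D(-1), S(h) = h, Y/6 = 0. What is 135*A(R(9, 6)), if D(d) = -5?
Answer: 135/14 ≈ 9.6429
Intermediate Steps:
Y = 0 (Y = 6*0 = 0)
R(F, W) = -5
A(K) = 1/14 (A(K) = 1/(14 + (0 + K*0)) = 1/(14 + (0 + 0)) = 1/(14 + 0) = 1/14)
135*A(R(9, 6)) = 135*(1/14) = 135/14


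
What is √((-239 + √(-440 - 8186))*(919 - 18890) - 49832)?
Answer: √(4245237 - 17971*I*√8626) ≈ 2098.4 - 397.7*I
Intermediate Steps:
√((-239 + √(-440 - 8186))*(919 - 18890) - 49832) = √((-239 + √(-8626))*(-17971) - 49832) = √((-239 + I*√8626)*(-17971) - 49832) = √((4295069 - 17971*I*√8626) - 49832) = √(4245237 - 17971*I*√8626)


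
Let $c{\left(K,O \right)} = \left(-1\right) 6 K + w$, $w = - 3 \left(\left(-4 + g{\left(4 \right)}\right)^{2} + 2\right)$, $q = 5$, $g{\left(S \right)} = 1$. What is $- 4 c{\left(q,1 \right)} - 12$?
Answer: $240$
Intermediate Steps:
$w = -33$ ($w = - 3 \left(\left(-4 + 1\right)^{2} + 2\right) = - 3 \left(\left(-3\right)^{2} + 2\right) = - 3 \left(9 + 2\right) = \left(-3\right) 11 = -33$)
$c{\left(K,O \right)} = -33 - 6 K$ ($c{\left(K,O \right)} = \left(-1\right) 6 K - 33 = - 6 K - 33 = -33 - 6 K$)
$- 4 c{\left(q,1 \right)} - 12 = - 4 \left(-33 - 30\right) - 12 = \left(-4\right) \left(-63\right) - 12 = 252 - 12 = 240$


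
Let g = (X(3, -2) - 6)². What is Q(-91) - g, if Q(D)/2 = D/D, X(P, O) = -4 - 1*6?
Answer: -254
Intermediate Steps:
X(P, O) = -10 (X(P, O) = -4 - 6 = -10)
g = 256 (g = (-10 - 6)² = (-16)² = 256)
Q(D) = 2 (Q(D) = 2*(D/D) = 2*1 = 2)
Q(-91) - g = 2 - 1*256 = 2 - 256 = -254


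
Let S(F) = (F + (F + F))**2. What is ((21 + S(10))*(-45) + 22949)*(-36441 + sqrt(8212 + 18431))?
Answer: 674012736 - 18496*sqrt(26643) ≈ 6.7099e+8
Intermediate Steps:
S(F) = 9*F**2 (S(F) = (F + 2*F)**2 = (3*F)**2 = 9*F**2)
((21 + S(10))*(-45) + 22949)*(-36441 + sqrt(8212 + 18431)) = ((21 + 9*10**2)*(-45) + 22949)*(-36441 + sqrt(8212 + 18431)) = ((21 + 9*100)*(-45) + 22949)*(-36441 + sqrt(26643)) = ((21 + 900)*(-45) + 22949)*(-36441 + sqrt(26643)) = (921*(-45) + 22949)*(-36441 + sqrt(26643)) = (-41445 + 22949)*(-36441 + sqrt(26643)) = -18496*(-36441 + sqrt(26643)) = 674012736 - 18496*sqrt(26643)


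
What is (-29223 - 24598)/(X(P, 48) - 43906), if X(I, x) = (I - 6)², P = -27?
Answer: 53821/42817 ≈ 1.2570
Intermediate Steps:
X(I, x) = (-6 + I)²
(-29223 - 24598)/(X(P, 48) - 43906) = (-29223 - 24598)/((-6 - 27)² - 43906) = -53821/((-33)² - 43906) = -53821/(1089 - 43906) = -53821/(-42817) = -53821*(-1/42817) = 53821/42817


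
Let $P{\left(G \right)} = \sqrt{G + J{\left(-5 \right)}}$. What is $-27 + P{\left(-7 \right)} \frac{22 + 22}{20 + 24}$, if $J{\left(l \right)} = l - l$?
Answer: $-27 + i \sqrt{7} \approx -27.0 + 2.6458 i$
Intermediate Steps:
$J{\left(l \right)} = 0$
$P{\left(G \right)} = \sqrt{G}$ ($P{\left(G \right)} = \sqrt{G + 0} = \sqrt{G}$)
$-27 + P{\left(-7 \right)} \frac{22 + 22}{20 + 24} = -27 + \sqrt{-7} \frac{22 + 22}{20 + 24} = -27 + i \sqrt{7} \cdot \frac{44}{44} = -27 + i \sqrt{7} \cdot 44 \cdot \frac{1}{44} = -27 + i \sqrt{7} \cdot 1 = -27 + i \sqrt{7}$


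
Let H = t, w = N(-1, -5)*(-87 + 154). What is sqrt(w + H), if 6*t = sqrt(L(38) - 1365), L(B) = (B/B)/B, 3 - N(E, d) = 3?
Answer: (-103738)**(1/4)*sqrt(3)*19**(3/4)/114 ≈ 1.7547 + 1.7547*I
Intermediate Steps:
N(E, d) = 0 (N(E, d) = 3 - 1*3 = 3 - 3 = 0)
L(B) = 1/B
w = 0 (w = 0*(-87 + 154) = 0*67 = 0)
t = I*sqrt(1971022)/228 (t = sqrt(1/38 - 1365)/6 = sqrt(-51869/38)/6 = (I*sqrt(1971022)/38)/6 = I*sqrt(1971022)/228 ≈ 6.1576*I)
H = I*sqrt(1971022)/228 ≈ 6.1576*I
sqrt(w + H) = sqrt(0 + I*sqrt(1971022)/228) = sqrt(I*sqrt(1971022)/228) = sqrt(3)*19**(3/4)*103738**(1/4)*sqrt(I)/114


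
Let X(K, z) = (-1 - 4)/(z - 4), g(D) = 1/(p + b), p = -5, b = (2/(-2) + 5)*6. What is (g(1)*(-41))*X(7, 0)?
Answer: -205/76 ≈ -2.6974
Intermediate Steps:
b = 24 (b = (2*(-½) + 5)*6 = (-1 + 5)*6 = 4*6 = 24)
g(D) = 1/19 (g(D) = 1/(-5 + 24) = 1/19)
X(K, z) = -5/(-4 + z)
(g(1)*(-41))*X(7, 0) = ((1/19)*(-41))*(-5/(-4 + 0)) = -(-205)/(19*(-4)) = -(-205)*(-1)/(19*4) = -41/19*5/4 = -205/76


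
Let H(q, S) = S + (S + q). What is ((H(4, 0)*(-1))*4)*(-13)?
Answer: 208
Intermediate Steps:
H(q, S) = q + 2*S
((H(4, 0)*(-1))*4)*(-13) = (((4 + 2*0)*(-1))*4)*(-13) = (((4 + 0)*(-1))*4)*(-13) = ((4*(-1))*4)*(-13) = -4*4*(-13) = -16*(-13) = 208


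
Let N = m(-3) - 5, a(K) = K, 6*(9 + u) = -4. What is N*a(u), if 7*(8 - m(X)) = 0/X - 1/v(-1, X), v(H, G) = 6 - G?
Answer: -5510/189 ≈ -29.153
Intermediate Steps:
u = -29/3 (u = -9 + (1/6)*(-4) = -9 - 2/3 = -29/3 ≈ -9.6667)
m(X) = 8 + 1/(7*(6 - X)) (m(X) = 8 - (0/X - 1/(6 - X))/7 = 8 - (0 - 1/(6 - X))/7 = 8 - (-1)/(7*(6 - X)) = 8 + 1/(7*(6 - X)))
N = 190/63 (N = (-337 + 56*(-3))/(7*(-6 - 3)) - 5 = (1/7)*(-337 - 168)/(-9) - 5 = (1/7)*(-1/9)*(-505) - 5 = 505/63 - 5 = 190/63 ≈ 3.0159)
N*a(u) = (190/63)*(-29/3) = -5510/189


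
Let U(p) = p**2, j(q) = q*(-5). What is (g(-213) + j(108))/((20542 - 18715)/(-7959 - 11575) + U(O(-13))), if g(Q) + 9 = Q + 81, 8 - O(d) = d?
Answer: -4434218/2870889 ≈ -1.5445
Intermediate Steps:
O(d) = 8 - d
j(q) = -5*q
g(Q) = 72 + Q (g(Q) = -9 + (Q + 81) = -9 + (81 + Q) = 72 + Q)
(g(-213) + j(108))/((20542 - 18715)/(-7959 - 11575) + U(O(-13))) = ((72 - 213) - 5*108)/((20542 - 18715)/(-7959 - 11575) + (8 - 1*(-13))**2) = (-141 - 540)/(1827/(-19534) + (8 + 13)**2) = -681/(1827*(-1/19534) + 21**2) = -681/(-1827/19534 + 441) = -681/8612667/19534 = -681*19534/8612667 = -4434218/2870889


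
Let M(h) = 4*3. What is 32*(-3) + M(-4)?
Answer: -84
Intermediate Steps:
M(h) = 12
32*(-3) + M(-4) = 32*(-3) + 12 = -96 + 12 = -84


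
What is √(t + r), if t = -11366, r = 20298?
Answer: 2*√2233 ≈ 94.509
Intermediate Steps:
√(t + r) = √(-11366 + 20298) = √8932 = 2*√2233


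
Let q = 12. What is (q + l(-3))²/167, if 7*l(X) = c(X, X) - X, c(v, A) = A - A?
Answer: 7569/8183 ≈ 0.92497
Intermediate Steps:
c(v, A) = 0
l(X) = -X/7 (l(X) = (0 - X)/7 = (-X)/7 = -X/7)
(q + l(-3))²/167 = (12 - ⅐*(-3))²/167 = (12 + 3/7)²*(1/167) = (87/7)²*(1/167) = (7569/49)*(1/167) = 7569/8183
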